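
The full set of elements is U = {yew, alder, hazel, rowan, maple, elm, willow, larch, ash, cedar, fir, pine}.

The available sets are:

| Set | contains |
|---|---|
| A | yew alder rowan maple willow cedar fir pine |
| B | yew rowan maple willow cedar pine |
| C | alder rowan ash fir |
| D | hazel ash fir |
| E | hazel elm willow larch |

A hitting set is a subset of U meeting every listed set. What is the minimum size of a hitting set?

H = {willow, ash} meets every set (each contains at least one member of H), and |H| = 2.
The sets B, D are pairwise disjoint, so any hitting set needs a separate element for each — at least 2. Hence 2 is optimal.

2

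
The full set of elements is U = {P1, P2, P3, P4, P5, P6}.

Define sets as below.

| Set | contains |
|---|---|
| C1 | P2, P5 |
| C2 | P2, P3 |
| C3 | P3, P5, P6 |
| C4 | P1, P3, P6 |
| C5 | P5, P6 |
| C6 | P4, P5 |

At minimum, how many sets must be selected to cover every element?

Take {C2, C4, C6}. Their union is {P1, P2, P3, P4, P5, P6}, which is all 6 elements.
Only C4 contains P1, so C4 is forced; the remaining 3 elements need at least 2 more sets (each remaining set adds at most 2) — so at least 3 sets are needed, and 3 is optimal.

3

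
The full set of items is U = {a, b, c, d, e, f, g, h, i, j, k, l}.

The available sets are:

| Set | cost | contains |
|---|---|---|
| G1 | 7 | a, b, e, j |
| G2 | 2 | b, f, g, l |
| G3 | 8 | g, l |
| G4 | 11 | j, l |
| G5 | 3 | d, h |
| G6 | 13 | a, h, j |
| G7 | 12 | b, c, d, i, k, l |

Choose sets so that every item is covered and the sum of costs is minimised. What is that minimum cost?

G1, G2, G5, G7 together cover every item (G1 ∪ G2 ∪ G5 ∪ G7 = {a, b, c, d, e, f, g, h, i, j, k, l}); total cost 7 + 2 + 3 + 12 = 24.
No covering selection has total cost below 24.

24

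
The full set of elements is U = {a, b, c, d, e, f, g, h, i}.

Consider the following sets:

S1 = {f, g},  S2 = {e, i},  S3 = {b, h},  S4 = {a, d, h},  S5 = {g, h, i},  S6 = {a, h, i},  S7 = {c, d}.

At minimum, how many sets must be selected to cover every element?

5

Take {S1, S2, S3, S6, S7}. Their union is {a, b, c, d, e, f, g, h, i}, which is all 9 elements.
Only S3 contains b, so S3 is forced; the remaining 7 elements need at least 4 more sets (each remaining set adds at most 2) — so at least 5 sets are needed, and 5 is optimal.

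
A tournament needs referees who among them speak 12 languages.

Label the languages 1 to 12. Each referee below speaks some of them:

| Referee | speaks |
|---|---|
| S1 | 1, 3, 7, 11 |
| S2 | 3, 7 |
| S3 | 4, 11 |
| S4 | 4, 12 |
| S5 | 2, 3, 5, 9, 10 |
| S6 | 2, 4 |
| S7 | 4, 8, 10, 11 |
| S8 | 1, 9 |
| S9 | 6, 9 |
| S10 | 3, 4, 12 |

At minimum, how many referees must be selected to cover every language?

Take {S1, S5, S7, S9, S10}. Their union is {1, 2, 3, 4, 5, 6, 7, 8, 9, 10, 11, 12}, which is all 12 languages.
No 4 of the 10 referees cover everything (all 210 combinations miss at least one language), so 5 is optimal.

5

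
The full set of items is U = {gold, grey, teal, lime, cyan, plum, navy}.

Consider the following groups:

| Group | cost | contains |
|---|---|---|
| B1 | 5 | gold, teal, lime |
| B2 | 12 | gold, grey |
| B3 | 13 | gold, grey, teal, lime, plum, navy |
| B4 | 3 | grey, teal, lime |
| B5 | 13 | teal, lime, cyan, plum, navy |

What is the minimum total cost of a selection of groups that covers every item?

21

B1, B4, B5 together cover every item (B1 ∪ B4 ∪ B5 = {gold, grey, teal, lime, cyan, plum, navy}); total cost 5 + 3 + 13 = 21.
The greedy pick B4, B3, B5 costs 29; no covering selection beats 21.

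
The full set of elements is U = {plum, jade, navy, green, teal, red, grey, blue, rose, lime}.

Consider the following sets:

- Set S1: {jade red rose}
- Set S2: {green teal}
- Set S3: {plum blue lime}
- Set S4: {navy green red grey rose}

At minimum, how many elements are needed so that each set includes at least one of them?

The 3 elements {jade, green, blue} hit every set.
The sets S1, S2, S3 are pairwise disjoint, so any hitting set needs a separate element for each — at least 3. Hence 3 is optimal.

3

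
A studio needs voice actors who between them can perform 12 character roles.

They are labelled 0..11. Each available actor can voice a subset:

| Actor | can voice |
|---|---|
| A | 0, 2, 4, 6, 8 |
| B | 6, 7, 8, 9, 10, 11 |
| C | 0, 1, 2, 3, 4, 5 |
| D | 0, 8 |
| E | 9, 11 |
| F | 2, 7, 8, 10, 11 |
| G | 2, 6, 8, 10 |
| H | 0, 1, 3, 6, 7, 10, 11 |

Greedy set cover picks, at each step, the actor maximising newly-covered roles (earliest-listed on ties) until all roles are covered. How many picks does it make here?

Greedy: pick H (covers 7 new) → pick A (covers 3 new) → pick B (covers 1 new) → pick C (covers 1 new). Total picks: 4.
(The true minimum cover uses only 2 actors, so greedy is not optimal here.)

4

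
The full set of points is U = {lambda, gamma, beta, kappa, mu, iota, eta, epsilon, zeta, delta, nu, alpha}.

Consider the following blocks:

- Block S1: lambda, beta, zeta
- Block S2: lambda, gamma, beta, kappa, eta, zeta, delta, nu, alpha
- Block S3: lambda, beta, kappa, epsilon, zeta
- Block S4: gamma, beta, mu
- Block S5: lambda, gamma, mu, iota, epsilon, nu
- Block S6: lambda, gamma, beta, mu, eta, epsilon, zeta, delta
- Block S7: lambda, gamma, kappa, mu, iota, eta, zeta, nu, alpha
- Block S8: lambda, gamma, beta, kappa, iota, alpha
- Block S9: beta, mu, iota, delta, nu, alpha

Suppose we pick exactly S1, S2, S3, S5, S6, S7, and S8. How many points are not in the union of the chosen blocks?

Union of S1, S2, S3, S5, S6, S7, S8 = {lambda, gamma, beta, kappa, mu, iota, eta, epsilon, zeta, delta, nu, alpha} — that's every point, so 0 are uncovered.

0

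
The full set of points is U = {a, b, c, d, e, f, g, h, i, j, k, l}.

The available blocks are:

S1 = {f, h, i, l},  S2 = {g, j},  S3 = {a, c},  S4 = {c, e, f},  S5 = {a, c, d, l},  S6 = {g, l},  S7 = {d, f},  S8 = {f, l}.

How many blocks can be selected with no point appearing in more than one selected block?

S2, S3, S8 are pairwise disjoint (S2={g,j}; S3={a,c}; S8={f,l}).
Every remaining block overlaps one of these, and no 4 of the listed blocks are pairwise disjoint, so 3 is the maximum.

3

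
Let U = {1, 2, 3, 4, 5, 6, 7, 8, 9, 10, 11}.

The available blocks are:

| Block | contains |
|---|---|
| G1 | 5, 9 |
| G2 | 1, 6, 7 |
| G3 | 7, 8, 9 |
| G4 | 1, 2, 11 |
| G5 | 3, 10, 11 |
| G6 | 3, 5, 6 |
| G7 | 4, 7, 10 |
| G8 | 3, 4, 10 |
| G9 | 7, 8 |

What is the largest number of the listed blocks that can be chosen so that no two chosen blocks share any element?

4

G1, G4, G8, G9 are pairwise disjoint (G1={5,9}; G4={1,2,11}; G8={3,4,10}; G9={7,8}).
Every remaining block overlaps one of these, and no 5 of the listed blocks are pairwise disjoint, so 4 is the maximum.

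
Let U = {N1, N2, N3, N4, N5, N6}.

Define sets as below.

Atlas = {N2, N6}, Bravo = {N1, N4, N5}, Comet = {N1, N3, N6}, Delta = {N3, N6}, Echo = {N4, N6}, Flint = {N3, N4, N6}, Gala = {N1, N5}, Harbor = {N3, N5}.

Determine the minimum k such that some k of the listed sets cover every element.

Take {Atlas, Flint, Gala}. Their union is {N1, N2, N3, N4, N5, N6}, which is all 6 elements.
Only Atlas contains N2, so Atlas is forced; the remaining 4 elements need at least 2 more sets (each remaining set adds at most 3) — so at least 3 sets are needed, and 3 is optimal.

3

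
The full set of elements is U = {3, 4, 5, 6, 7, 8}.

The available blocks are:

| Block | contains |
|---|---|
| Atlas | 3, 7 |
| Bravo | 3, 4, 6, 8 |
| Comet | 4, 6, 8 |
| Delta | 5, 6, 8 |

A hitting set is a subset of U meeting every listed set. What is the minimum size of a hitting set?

2

The 2 elements {3, 8} hit every block.
The blocks Atlas, Comet are pairwise disjoint, so any hitting set needs a separate element for each — at least 2. Hence 2 is optimal.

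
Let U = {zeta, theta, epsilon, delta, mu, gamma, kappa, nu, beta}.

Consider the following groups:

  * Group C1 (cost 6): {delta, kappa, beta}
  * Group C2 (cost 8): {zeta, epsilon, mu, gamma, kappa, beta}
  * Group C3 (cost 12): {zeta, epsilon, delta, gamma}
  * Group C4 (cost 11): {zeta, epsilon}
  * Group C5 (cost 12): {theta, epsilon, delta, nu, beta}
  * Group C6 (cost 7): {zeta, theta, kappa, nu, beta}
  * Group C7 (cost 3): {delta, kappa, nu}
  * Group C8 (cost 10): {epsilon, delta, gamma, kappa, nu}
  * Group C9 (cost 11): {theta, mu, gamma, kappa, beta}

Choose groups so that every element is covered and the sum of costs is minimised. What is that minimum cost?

C2, C6, C7 together cover every element (C2 ∪ C6 ∪ C7 = {zeta, theta, epsilon, delta, mu, gamma, kappa, nu, beta}); total cost 8 + 7 + 3 = 18.
No covering selection has total cost below 18.

18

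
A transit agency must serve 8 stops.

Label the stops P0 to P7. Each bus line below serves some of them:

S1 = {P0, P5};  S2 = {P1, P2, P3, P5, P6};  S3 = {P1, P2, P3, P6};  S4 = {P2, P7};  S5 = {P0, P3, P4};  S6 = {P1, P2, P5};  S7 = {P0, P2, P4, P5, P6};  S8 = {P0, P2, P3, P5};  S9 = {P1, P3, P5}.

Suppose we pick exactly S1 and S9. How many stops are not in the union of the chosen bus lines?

Union of S1, S9 = {P0, P1, P3, P5}.
Not covered: P2, P4, P6, P7 — 4 stops.

4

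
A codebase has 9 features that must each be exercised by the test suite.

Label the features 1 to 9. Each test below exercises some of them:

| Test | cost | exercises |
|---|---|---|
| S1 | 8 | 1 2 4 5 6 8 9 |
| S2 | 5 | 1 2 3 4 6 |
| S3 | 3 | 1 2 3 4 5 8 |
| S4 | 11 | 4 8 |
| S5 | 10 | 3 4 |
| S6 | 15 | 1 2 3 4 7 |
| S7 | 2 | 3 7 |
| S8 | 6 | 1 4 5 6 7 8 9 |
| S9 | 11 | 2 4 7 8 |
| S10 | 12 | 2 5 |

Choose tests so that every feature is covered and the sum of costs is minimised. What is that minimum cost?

S3, S8 together cover every feature (S3 ∪ S8 = {1, 2, 3, 4, 5, 6, 7, 8, 9}); total cost 3 + 6 = 9.
The greedy pick S3, S7, S8 costs 11; no covering selection beats 9.

9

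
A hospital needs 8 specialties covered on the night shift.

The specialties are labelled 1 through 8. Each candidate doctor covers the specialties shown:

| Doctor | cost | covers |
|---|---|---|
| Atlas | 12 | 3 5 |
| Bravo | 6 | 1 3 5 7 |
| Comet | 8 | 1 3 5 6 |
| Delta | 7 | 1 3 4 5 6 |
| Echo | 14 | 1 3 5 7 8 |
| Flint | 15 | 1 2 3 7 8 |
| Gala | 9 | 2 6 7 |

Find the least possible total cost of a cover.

22

Delta, Flint together cover every specialty (Delta ∪ Flint = {1, 2, 3, 4, 5, 6, 7, 8}); total cost 7 + 15 = 22.
The greedy pick Delta, Gala, Echo costs 30; no covering selection beats 22.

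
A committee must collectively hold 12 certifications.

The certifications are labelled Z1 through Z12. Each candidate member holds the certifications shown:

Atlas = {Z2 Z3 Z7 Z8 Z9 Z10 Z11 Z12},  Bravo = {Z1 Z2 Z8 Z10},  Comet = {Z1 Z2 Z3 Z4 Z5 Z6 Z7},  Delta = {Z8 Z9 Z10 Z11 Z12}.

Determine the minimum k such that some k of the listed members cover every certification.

2

Take {Comet, Delta}. Their union is {Z1, Z2, Z3, Z4, Z5, Z6, Z7, Z8, Z9, Z10, Z11, Z12}, which is all 12 certifications.
No single member has all 12 certifications (the largest, Atlas, has 8), so 2 is optimal.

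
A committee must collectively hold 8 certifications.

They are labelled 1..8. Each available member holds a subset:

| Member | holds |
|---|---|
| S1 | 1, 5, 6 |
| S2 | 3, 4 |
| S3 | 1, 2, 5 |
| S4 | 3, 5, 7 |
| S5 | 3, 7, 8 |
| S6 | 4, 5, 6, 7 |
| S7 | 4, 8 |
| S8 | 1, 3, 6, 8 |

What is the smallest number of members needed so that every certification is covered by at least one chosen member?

3

S3 and S6 and S8 together: S3 ∪ S6 ∪ S8 = {1, 2, 3, 4, 5, 6, 7, 8} — every certification is covered.
Only S3 contains 2, so S3 is forced; the remaining 5 certifications need at least 2 more members (each remaining member adds at most 3) — so at least 3 members are needed, and 3 is optimal.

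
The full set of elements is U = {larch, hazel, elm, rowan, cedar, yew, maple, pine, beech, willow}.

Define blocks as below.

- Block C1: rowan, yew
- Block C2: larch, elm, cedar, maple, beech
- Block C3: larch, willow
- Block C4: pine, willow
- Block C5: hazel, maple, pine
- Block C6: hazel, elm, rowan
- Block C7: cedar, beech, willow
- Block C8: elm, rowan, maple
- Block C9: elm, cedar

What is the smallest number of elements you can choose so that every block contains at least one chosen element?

4

H = {hazel, elm, yew, willow} meets every block (each contains at least one member of H), and |H| = 4.
The blocks C1, C3, C5, C9 are pairwise disjoint, so any hitting set needs a separate element for each — at least 4. Hence 4 is optimal.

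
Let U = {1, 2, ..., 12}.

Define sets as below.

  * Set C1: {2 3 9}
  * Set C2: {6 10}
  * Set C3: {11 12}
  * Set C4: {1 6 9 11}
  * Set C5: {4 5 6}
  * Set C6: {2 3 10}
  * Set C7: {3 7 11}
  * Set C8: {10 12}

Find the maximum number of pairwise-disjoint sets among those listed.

3

C1, C5, C8 are pairwise disjoint (C1={2,3,9}; C5={4,5,6}; C8={10,12}).
Every remaining set overlaps one of these, and no 4 of the listed sets are pairwise disjoint, so 3 is the maximum.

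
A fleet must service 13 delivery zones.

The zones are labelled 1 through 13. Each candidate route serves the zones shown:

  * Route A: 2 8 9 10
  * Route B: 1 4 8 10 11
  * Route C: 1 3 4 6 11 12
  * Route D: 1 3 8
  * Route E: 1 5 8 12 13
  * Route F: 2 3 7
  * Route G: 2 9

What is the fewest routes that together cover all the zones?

4

A and C and E and F together: A ∪ C ∪ E ∪ F = {1, 2, 3, 4, 5, 6, 7, 8, 9, 10, 11, 12, 13} — every zone is covered.
No 3 of the 7 routes cover everything (all 35 combinations miss at least one zone), so 4 is optimal.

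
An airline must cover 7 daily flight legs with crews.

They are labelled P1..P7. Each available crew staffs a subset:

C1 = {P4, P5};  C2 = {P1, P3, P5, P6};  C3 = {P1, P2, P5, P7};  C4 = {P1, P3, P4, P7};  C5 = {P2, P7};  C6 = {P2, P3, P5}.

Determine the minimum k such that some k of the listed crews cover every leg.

3

C2 and C4 and C5 together: C2 ∪ C4 ∪ C5 = {P1, P2, P3, P4, P5, P6, P7} — every leg is covered.
Only C2 contains P6, so C2 is forced; the remaining 3 legs need at least 2 more crews (each remaining crew adds at most 2) — so at least 3 crews are needed, and 3 is optimal.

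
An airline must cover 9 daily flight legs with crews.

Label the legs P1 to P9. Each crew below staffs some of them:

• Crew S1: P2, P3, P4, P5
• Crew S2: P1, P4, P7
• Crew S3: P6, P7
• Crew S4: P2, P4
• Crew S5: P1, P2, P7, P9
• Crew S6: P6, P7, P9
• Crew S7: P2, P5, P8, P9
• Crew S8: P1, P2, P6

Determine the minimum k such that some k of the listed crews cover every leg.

4

S1 and S2 and S3 and S7 together: S1 ∪ S2 ∪ S3 ∪ S7 = {P1, P2, P3, P4, P5, P6, P7, P8, P9} — every leg is covered.
No 3 of the 8 crews cover everything (all 56 combinations miss at least one leg), so 4 is optimal.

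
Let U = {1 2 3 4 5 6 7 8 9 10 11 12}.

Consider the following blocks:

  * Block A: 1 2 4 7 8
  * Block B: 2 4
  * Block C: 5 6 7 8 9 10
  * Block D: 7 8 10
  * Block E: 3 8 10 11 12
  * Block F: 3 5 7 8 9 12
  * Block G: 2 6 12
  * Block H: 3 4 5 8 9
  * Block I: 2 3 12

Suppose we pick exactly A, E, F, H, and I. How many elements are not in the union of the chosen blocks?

1

Union of A, E, F, H, I = {1, 2, 3, 4, 5, 7, 8, 9, 10, 11, 12}.
Not covered: 6 — 1 element.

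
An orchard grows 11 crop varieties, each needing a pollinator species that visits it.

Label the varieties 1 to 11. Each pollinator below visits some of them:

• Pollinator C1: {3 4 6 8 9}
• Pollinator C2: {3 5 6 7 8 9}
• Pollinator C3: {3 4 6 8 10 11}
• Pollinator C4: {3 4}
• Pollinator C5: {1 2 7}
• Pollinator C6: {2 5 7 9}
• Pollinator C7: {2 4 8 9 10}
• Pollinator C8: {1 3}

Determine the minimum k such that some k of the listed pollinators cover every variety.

3

C2 and C3 and C5 together: C2 ∪ C3 ∪ C5 = {1, 2, 3, 4, 5, 6, 7, 8, 9, 10, 11} — every variety is covered.
Only C3 contains 11, so C3 is forced; the remaining 5 varieties need at least 2 more pollinators (each remaining pollinator adds at most 4) — so at least 3 pollinators are needed, and 3 is optimal.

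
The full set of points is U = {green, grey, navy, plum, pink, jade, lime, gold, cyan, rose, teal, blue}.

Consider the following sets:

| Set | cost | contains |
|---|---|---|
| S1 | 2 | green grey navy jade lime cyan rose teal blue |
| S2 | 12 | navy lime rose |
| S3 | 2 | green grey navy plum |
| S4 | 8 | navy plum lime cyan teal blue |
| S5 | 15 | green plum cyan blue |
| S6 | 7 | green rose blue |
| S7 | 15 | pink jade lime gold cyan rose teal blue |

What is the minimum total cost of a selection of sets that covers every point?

S3, S7 together cover every point (S3 ∪ S7 = {green, grey, navy, plum, pink, jade, lime, gold, cyan, rose, teal, blue}); total cost 2 + 15 = 17.
The greedy pick S1, S3, S7 costs 19; no covering selection beats 17.

17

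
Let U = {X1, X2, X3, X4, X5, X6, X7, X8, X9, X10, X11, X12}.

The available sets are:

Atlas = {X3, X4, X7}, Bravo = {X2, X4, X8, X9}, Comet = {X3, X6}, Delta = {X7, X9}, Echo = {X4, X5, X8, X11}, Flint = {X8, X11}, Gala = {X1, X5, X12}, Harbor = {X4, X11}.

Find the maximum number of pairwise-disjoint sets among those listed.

4

Comet, Delta, Flint, Gala are pairwise disjoint (Comet={X3,X6}; Delta={X7,X9}; Flint={X8,X11}; Gala={X1,X5,X12}).
Every remaining set overlaps one of these, and no 5 of the listed sets are pairwise disjoint, so 4 is the maximum.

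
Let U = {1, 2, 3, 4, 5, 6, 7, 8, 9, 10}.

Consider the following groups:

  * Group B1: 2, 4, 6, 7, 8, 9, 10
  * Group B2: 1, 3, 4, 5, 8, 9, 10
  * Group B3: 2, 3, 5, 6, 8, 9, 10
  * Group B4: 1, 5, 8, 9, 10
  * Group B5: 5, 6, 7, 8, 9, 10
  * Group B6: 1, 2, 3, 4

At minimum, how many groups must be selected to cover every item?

Take {B5, B6}. Their union is {1, 2, 3, 4, 5, 6, 7, 8, 9, 10}, which is all 10 items.
No single group has all 10 items (the largest, B1, has 7), so 2 is optimal.

2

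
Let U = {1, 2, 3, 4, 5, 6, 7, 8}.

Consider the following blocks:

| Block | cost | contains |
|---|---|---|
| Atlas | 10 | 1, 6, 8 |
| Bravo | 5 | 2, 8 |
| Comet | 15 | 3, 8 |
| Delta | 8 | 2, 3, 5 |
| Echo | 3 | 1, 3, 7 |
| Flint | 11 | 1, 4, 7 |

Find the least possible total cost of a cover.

Atlas, Delta, Flint together cover every element (Atlas ∪ Delta ∪ Flint = {1, 2, 3, 4, 5, 6, 7, 8}); total cost 10 + 8 + 11 = 29.
The greedy pick Echo, Bravo, Delta, Atlas, Flint costs 37; no covering selection beats 29.

29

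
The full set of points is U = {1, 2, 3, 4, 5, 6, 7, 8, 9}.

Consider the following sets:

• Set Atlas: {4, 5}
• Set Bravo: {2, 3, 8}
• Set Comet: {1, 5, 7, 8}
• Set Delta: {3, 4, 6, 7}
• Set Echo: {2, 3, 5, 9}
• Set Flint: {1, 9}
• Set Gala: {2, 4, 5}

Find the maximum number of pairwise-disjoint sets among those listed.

Atlas, Bravo, Flint are pairwise disjoint (Atlas={4,5}; Bravo={2,3,8}; Flint={1,9}).
Every remaining set overlaps one of these, and no 4 of the listed sets are pairwise disjoint, so 3 is the maximum.

3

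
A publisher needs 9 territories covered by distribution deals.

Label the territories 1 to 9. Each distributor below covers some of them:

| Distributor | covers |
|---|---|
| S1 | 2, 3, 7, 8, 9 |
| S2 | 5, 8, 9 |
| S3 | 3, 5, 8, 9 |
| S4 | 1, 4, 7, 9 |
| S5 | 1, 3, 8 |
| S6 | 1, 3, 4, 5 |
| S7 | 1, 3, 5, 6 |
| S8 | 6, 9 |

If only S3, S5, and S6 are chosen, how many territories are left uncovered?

Union of S3, S5, S6 = {1, 3, 4, 5, 8, 9}.
Not covered: 2, 6, 7 — 3 territories.

3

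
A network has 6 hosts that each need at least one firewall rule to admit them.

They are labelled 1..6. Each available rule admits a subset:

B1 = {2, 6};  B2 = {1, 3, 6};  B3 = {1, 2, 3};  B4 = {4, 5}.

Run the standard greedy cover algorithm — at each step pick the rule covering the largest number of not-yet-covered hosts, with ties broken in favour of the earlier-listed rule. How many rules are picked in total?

3

Greedy: pick B2 (covers 3 new) → pick B4 (covers 2 new) → pick B1 (covers 1 new). Total picks: 3.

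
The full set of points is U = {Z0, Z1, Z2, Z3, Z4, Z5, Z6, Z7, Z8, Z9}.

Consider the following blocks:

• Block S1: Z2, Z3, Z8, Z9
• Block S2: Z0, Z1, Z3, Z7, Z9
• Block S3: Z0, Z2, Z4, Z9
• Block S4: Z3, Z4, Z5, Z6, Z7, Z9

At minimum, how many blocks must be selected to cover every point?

3

Take {S1, S2, S4}. Their union is {Z0, Z1, Z2, Z3, Z4, Z5, Z6, Z7, Z8, Z9}, which is all 10 points.
Only S2 contains Z1, so S2 is forced; the remaining 5 points need at least 2 more blocks (each remaining block adds at most 3) — so at least 3 blocks are needed, and 3 is optimal.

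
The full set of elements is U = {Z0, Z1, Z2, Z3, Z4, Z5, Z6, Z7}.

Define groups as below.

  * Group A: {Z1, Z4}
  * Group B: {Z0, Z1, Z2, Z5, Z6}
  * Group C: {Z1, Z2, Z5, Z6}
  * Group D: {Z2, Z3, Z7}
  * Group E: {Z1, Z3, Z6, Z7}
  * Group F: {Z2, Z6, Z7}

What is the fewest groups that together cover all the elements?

A and B and D together: A ∪ B ∪ D = {Z0, Z1, Z2, Z3, Z4, Z5, Z6, Z7} — every element is covered.
Only B contains Z0, so B is forced; the remaining 3 elements need at least 2 more groups (each remaining group adds at most 2) — so at least 3 groups are needed, and 3 is optimal.

3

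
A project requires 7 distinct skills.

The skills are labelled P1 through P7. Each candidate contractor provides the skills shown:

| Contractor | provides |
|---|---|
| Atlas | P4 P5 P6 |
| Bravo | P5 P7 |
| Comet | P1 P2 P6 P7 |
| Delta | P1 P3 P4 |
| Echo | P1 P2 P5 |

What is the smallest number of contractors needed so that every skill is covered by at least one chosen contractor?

3

Take {Comet, Delta, Echo}. Their union is {P1, P2, P3, P4, P5, P6, P7}, which is all 7 skills.
Only Delta contains P3, so Delta is forced; the remaining 4 skills need at least 2 more contractors (each remaining contractor adds at most 3) — so at least 3 contractors are needed, and 3 is optimal.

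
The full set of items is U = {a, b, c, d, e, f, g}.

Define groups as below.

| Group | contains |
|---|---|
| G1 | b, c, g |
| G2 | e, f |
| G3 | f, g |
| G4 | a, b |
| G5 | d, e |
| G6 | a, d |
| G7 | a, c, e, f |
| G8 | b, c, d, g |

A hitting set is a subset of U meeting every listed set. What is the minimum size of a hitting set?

The 3 items {b, d, f} hit every group.
The groups G1, G2, G6 are pairwise disjoint, so any hitting set needs a separate item for each — at least 3. Hence 3 is optimal.

3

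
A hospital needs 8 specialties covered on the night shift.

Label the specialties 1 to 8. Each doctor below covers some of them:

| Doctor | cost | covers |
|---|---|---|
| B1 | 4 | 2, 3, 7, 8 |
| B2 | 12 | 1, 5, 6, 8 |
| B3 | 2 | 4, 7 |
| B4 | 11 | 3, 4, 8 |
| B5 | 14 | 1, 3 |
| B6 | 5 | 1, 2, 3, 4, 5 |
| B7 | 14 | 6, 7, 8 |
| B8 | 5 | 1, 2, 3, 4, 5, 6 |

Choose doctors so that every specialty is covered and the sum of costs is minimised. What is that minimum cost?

9

B1, B8 together cover every specialty (B1 ∪ B8 = {1, 2, 3, 4, 5, 6, 7, 8}); total cost 4 + 5 = 9.
No covering selection has total cost below 9.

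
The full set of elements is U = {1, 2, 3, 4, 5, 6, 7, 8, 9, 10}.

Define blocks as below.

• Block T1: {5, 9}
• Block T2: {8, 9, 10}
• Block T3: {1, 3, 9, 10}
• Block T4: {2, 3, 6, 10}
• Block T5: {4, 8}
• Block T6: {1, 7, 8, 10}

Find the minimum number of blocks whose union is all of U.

T1 and T4 and T5 and T6 together: T1 ∪ T4 ∪ T5 ∪ T6 = {1, 2, 3, 4, 5, 6, 7, 8, 9, 10} — every element is covered.
No 3 of the 6 blocks cover everything (all 20 combinations miss at least one element), so 4 is optimal.

4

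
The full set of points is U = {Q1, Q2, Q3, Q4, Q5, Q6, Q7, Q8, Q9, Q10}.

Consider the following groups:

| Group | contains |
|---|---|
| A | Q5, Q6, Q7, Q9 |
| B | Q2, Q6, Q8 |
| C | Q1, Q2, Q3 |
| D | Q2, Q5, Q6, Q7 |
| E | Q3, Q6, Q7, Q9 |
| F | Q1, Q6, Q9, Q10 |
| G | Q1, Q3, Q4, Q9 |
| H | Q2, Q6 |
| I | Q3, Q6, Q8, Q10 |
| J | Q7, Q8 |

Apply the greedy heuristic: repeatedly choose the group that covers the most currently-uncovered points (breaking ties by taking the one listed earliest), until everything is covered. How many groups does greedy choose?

Greedy: pick A (covers 4 new) → pick C (covers 3 new) → pick I (covers 2 new) → pick G (covers 1 new). Total picks: 4.
(The true minimum cover uses only 3 groups, so greedy is not optimal here.)

4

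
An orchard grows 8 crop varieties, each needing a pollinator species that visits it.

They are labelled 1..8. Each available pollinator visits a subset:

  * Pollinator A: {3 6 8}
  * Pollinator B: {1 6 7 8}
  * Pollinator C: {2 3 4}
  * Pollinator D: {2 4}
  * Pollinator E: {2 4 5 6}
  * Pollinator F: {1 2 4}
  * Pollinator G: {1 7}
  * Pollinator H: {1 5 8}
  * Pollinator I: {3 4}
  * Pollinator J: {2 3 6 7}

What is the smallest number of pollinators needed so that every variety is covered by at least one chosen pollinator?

Take {B, E, J}. Their union is {1, 2, 3, 4, 5, 6, 7, 8}, which is all 8 varieties.
No 2 of the 10 pollinators cover everything (all 45 combinations miss at least one variety), so 3 is optimal.

3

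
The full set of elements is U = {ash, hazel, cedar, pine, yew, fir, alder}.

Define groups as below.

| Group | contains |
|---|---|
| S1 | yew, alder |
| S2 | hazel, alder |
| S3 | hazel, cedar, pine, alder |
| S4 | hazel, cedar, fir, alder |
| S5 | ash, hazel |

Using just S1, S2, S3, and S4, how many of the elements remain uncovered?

Union of S1, S2, S3, S4 = {hazel, cedar, pine, yew, fir, alder}.
Not covered: ash — 1 element.

1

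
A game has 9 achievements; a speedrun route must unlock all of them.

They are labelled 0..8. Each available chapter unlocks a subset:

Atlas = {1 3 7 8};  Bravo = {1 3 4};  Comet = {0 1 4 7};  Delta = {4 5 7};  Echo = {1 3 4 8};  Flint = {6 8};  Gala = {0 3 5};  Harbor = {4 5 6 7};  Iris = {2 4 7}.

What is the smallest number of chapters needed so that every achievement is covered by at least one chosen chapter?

Atlas and Gala and Harbor and Iris together: Atlas ∪ Gala ∪ Harbor ∪ Iris = {0, 1, 2, 3, 4, 5, 6, 7, 8} — every achievement is covered.
No 3 of the 9 chapters cover everything (all 84 combinations miss at least one achievement), so 4 is optimal.

4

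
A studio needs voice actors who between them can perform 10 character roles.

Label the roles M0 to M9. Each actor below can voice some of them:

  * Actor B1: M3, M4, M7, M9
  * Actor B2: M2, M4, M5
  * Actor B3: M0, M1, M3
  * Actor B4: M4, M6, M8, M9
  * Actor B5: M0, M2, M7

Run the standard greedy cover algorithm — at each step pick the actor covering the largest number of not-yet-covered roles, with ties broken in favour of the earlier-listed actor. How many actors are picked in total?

4

Greedy: pick B1 (covers 4 new) → pick B2 (covers 2 new) → pick B3 (covers 2 new) → pick B4 (covers 2 new). Total picks: 4.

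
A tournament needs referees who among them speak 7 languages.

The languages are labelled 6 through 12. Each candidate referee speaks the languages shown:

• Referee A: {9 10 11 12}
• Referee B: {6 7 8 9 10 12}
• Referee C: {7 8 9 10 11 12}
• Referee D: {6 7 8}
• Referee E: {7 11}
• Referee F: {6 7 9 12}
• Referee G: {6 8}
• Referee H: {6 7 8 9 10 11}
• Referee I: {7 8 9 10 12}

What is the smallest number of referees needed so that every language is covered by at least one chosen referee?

2

Take {A, D}. Their union is {6, 7, 8, 9, 10, 11, 12}, which is all 7 languages.
No single referee has all 7 languages (the largest, B, has 6), so 2 is optimal.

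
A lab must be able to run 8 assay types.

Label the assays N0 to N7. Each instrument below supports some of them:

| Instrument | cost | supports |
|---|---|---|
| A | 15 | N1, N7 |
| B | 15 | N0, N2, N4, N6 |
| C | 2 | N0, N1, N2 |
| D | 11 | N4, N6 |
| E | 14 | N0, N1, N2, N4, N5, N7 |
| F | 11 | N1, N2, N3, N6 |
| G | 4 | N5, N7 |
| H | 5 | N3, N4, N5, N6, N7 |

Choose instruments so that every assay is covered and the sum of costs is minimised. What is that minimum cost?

C, H together cover every assay (C ∪ H = {N0, N1, N2, N3, N4, N5, N6, N7}); total cost 2 + 5 = 7.
No covering selection has total cost below 7.

7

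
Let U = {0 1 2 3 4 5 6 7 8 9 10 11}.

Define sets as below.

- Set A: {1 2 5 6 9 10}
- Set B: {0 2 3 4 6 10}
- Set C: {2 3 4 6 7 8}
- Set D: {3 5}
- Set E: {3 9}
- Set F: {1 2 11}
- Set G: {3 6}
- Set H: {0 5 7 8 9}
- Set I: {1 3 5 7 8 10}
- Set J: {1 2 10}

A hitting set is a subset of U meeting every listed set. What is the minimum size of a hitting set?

3

The 3 items {2, 3, 7} hit every set.
The sets F, G, H are pairwise disjoint, so any hitting set needs a separate item for each — at least 3. Hence 3 is optimal.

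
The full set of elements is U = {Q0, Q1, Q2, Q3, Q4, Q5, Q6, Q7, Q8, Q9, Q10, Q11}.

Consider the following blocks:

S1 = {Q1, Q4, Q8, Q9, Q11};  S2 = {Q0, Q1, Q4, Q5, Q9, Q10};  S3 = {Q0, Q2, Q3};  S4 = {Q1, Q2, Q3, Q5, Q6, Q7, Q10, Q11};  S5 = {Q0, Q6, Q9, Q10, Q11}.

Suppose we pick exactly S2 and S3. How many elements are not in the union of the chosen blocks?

4

Union of S2, S3 = {Q0, Q1, Q2, Q3, Q4, Q5, Q9, Q10}.
Not covered: Q6, Q7, Q8, Q11 — 4 elements.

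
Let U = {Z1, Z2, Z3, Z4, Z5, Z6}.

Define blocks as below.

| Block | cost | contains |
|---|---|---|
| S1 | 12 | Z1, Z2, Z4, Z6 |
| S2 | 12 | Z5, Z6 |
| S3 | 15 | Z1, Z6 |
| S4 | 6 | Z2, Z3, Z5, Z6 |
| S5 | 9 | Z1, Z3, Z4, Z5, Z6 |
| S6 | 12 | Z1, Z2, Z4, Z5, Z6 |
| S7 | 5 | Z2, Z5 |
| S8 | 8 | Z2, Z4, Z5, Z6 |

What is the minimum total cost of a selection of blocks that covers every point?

14

S5, S7 together cover every point (S5 ∪ S7 = {Z1, Z2, Z3, Z4, Z5, Z6}); total cost 9 + 5 = 14.
The greedy pick S4, S5 costs 15; no covering selection beats 14.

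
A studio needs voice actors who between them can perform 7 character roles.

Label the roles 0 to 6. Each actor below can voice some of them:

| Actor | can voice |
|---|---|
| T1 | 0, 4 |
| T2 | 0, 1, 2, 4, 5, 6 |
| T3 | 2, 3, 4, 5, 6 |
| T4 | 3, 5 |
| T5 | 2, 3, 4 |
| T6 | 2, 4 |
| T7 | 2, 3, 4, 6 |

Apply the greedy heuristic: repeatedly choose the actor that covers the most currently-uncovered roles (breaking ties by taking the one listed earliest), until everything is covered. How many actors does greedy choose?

Greedy: pick T2 (covers 6 new) → pick T3 (covers 1 new). Total picks: 2.

2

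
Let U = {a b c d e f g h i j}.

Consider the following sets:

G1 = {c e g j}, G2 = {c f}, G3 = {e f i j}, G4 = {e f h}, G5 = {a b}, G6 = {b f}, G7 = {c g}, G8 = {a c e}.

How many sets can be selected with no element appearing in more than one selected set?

3

G4, G5, G7 are pairwise disjoint (G4={e,f,h}; G5={a,b}; G7={c,g}).
Every remaining set overlaps one of these, and no 4 of the listed sets are pairwise disjoint, so 3 is the maximum.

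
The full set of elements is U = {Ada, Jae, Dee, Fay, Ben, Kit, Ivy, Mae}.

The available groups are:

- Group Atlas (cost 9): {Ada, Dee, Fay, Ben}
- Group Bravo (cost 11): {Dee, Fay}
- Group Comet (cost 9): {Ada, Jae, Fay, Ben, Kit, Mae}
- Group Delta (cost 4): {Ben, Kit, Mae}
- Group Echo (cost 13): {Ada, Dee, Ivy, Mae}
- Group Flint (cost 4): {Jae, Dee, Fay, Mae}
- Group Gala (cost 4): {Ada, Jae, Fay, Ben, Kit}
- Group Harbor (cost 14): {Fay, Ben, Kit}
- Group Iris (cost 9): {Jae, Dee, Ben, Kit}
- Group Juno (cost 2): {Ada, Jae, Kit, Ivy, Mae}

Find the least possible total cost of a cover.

Delta, Flint, Juno together cover every element (Delta ∪ Flint ∪ Juno = {Ada, Jae, Dee, Fay, Ben, Kit, Ivy, Mae}); total cost 4 + 4 + 2 = 10.
No covering selection has total cost below 10.

10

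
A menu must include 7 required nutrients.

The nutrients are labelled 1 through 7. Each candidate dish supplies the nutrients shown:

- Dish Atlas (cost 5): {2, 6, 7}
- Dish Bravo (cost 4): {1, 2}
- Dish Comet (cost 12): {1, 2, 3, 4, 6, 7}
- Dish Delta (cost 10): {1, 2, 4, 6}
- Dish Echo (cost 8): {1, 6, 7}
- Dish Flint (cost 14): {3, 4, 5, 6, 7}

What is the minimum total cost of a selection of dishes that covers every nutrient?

Bravo, Flint together cover every nutrient (Bravo ∪ Flint = {1, 2, 3, 4, 5, 6, 7}); total cost 4 + 14 = 18.
The greedy pick Atlas, Bravo, Flint costs 23; no covering selection beats 18.

18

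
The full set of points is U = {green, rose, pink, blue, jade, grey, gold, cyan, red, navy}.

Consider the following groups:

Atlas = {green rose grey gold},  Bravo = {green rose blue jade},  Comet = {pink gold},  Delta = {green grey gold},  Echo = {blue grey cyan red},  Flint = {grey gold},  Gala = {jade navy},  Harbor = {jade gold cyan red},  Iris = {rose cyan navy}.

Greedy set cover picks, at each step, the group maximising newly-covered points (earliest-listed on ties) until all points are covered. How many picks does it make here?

Greedy: pick Atlas (covers 4 new) → pick Echo (covers 3 new) → pick Gala (covers 2 new) → pick Comet (covers 1 new). Total picks: 4.

4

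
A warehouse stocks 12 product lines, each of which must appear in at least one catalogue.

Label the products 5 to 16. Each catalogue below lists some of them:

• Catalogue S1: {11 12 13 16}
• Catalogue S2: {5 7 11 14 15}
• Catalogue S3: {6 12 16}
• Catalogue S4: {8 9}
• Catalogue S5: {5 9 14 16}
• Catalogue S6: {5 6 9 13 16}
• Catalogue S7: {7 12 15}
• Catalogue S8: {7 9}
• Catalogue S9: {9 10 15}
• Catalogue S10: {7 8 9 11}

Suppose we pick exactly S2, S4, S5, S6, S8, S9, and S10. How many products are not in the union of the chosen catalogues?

1

Union of S2, S4, S5, S6, S8, S9, S10 = {5, 6, 7, 8, 9, 10, 11, 13, 14, 15, 16}.
Not covered: 12 — 1 product.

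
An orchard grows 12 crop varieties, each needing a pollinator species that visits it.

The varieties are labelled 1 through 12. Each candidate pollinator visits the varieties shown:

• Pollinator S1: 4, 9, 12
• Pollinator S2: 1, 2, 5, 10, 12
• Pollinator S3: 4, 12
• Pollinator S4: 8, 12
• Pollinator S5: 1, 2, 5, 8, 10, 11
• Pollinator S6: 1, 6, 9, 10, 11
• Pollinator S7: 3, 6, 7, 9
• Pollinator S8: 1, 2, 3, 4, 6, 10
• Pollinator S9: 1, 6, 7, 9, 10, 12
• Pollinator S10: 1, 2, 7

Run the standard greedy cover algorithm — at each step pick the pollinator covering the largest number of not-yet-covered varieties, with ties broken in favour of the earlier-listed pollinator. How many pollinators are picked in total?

3

Greedy: pick S5 (covers 6 new) → pick S7 (covers 4 new) → pick S1 (covers 2 new). Total picks: 3.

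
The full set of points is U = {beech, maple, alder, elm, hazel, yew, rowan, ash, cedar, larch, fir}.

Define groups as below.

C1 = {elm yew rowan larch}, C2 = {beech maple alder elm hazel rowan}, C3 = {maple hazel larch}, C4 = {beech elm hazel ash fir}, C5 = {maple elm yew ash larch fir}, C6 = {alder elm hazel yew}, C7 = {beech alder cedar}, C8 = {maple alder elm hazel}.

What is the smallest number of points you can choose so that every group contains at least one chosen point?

3

The 3 points {beech, alder, larch} hit every group.
No choice of 2 points meets every group, so 3 is the minimum.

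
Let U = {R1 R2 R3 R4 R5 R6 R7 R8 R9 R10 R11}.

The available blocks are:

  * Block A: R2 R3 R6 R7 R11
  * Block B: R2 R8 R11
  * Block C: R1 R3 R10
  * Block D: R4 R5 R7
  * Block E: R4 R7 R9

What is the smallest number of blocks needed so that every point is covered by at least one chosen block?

5

Take {A, B, C, D, E}. Their union is {R1, R2, R3, R4, R5, R6, R7, R8, R9, R10, R11}, which is all 11 points.
No 4 of the 5 blocks cover everything (all 5 combinations miss at least one point), so 5 is optimal.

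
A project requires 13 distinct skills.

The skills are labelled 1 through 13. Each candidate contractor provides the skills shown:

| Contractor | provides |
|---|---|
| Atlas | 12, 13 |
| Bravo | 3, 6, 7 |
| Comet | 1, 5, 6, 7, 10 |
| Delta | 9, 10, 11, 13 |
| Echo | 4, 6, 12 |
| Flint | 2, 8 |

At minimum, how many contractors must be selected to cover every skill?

5

Take {Bravo, Comet, Delta, Echo, Flint}. Their union is {1, 2, 3, 4, 5, 6, 7, 8, 9, 10, 11, 12, 13}, which is all 13 skills.
No 4 of the 6 contractors cover everything (all 15 combinations miss at least one skill), so 5 is optimal.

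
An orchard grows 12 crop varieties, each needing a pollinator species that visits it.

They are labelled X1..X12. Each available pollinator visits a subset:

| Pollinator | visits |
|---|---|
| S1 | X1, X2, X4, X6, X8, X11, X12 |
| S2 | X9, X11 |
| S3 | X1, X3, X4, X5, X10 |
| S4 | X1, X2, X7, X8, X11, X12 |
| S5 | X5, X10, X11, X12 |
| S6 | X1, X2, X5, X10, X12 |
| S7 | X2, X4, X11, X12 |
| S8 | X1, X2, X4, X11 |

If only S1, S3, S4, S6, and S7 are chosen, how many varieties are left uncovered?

1

Union of S1, S3, S4, S6, S7 = {X1, X2, X3, X4, X5, X6, X7, X8, X10, X11, X12}.
Not covered: X9 — 1 variety.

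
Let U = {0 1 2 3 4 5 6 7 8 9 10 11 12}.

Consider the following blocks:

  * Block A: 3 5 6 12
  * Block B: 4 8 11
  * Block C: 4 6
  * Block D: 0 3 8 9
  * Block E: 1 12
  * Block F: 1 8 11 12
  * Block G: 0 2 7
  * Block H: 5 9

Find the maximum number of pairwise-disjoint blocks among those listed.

4

C, E, G, H are pairwise disjoint (C={4,6}; E={1,12}; G={0,2,7}; H={5,9}).
Every remaining block overlaps one of these, and no 5 of the listed blocks are pairwise disjoint, so 4 is the maximum.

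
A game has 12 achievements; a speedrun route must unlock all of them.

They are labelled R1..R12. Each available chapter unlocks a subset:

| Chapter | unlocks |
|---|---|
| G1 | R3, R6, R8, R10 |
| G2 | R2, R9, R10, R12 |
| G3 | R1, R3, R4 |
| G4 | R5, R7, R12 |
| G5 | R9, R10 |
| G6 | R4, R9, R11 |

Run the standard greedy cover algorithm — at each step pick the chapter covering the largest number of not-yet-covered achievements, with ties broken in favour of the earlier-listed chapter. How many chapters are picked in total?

5

Greedy: pick G1 (covers 4 new) → pick G2 (covers 3 new) → pick G3 (covers 2 new) → pick G4 (covers 2 new) → pick G6 (covers 1 new). Total picks: 5.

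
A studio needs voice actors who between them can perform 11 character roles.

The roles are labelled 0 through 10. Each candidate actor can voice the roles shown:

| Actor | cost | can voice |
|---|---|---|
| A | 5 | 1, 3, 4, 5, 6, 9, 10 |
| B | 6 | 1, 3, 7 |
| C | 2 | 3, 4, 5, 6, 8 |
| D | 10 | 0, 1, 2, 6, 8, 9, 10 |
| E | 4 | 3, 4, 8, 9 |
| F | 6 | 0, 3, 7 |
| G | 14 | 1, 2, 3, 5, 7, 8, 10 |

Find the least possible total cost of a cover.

18

B, C, D together cover every role (B ∪ C ∪ D = {0, 1, 2, 3, 4, 5, 6, 7, 8, 9, 10}); total cost 6 + 2 + 10 = 18.
The greedy pick C, A, F, D costs 23; no covering selection beats 18.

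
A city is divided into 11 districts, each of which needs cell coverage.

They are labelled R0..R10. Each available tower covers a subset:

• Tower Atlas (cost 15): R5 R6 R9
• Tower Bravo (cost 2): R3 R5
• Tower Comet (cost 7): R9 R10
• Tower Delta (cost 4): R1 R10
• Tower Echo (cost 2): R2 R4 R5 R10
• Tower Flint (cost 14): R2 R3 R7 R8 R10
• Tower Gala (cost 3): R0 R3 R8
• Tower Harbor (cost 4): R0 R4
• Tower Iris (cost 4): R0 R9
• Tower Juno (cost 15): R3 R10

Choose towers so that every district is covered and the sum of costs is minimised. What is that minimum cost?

37

Atlas, Delta, Flint, Harbor together cover every district (Atlas ∪ Delta ∪ Flint ∪ Harbor = {R0, R1, R2, R3, R4, R5, R6, R7, R8, R9, R10}); total cost 15 + 4 + 14 + 4 = 37.
The greedy pick Echo, Gala, Delta, Iris, Flint, Atlas costs 42; no covering selection beats 37.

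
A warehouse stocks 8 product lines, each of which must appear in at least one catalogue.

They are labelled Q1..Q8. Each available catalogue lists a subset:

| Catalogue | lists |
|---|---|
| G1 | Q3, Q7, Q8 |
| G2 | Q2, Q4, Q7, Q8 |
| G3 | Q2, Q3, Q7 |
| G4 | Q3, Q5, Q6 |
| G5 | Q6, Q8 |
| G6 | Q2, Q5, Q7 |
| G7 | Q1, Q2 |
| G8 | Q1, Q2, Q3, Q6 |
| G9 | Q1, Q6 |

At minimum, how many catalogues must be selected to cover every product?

3

G2 and G4 and G7 together: G2 ∪ G4 ∪ G7 = {Q1, Q2, Q3, Q4, Q5, Q6, Q7, Q8} — every product is covered.
Only G2 contains Q4, so G2 is forced; the remaining 4 products need at least 2 more catalogues (each remaining catalogue adds at most 3) — so at least 3 catalogues are needed, and 3 is optimal.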